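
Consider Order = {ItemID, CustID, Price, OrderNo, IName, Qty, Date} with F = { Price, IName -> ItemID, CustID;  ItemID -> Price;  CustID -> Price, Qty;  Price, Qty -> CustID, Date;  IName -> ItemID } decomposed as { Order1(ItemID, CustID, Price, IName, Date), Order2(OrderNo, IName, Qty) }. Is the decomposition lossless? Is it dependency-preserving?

Lossless test: (IName)⁺ = {ItemID, CustID, Price, IName, Qty, Date}, which contains all of one fragment — lossless.
Dependency preservation: the restricted closure of {CustID} across the fragments never reaches {Price, Qty}, so CustID → Price, Qty cannot be enforced without a join — not preserved.

lossless but not dependency-preserving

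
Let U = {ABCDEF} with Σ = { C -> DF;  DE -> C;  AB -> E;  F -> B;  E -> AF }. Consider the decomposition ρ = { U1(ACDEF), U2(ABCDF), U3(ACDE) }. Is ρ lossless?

Chase test. Columns are ABCDEF; row i has aⱼ where attribute j ∈ Ui, else bᵢⱼ.
Initial tableau (one row per fragment):
  row 1: a1 b12 a3 a4 a5 a6
  row 2: a1 a2 a3 a4 b25 a6
  row 3: a1 b32 a3 a4 a5 b36
Rows 1 and 3 agree on C; apply C→DF and equate their DF entries.
Rows 1 and 2 agree on F; apply F→B and equate their B entries.
Rows 1 and 3 agree on F; apply F→B and equate their B entries.
Rows 1 and 2 agree on AB; apply AB→E and equate their E entries.
Row 1 is now all distinguished symbols — the join is lossless.

Yes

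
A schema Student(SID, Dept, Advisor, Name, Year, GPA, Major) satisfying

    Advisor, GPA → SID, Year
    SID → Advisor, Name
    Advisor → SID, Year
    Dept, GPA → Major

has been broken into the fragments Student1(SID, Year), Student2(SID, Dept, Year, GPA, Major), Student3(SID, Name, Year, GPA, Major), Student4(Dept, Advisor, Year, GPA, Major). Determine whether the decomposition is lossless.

No

Chase test. Columns are SID, Dept, Advisor, Name, Year, GPA, Major; row i has aⱼ where attribute j ∈ Studenti, else bᵢⱼ.
Initial tableau (one row per fragment):
  row 1: a1 b12 b13 b14 a5 b16 b17
  row 2: a1 a2 b23 b24 a5 a6 a7
  row 3: a1 b32 b33 a4 a5 a6 a7
  row 4: b41 a2 a3 b44 a5 a6 a7
Rows 1 and 2 agree on SID; apply SID→Advisor, Name and equate their Advisor, Name entries.
Rows 1 and 3 agree on SID; apply SID→Advisor, Name and equate their Advisor, Name entries.
No row becomes fully distinguished — the join is lossy.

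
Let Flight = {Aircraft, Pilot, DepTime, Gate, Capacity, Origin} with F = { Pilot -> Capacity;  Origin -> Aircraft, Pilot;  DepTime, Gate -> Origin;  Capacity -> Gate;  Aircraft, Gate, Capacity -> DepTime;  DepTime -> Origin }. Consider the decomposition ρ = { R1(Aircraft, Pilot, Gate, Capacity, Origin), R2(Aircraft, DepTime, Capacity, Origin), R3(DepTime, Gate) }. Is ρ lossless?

Chase test. Columns are Aircraft, Pilot, DepTime, Gate, Capacity, Origin; row i has aⱼ where attribute j ∈ Ri, else bᵢⱼ.
Initial tableau (one row per fragment):
  row 1: a1 a2 b13 a4 a5 a6
  row 2: a1 b22 a3 b24 a5 a6
  row 3: b31 b32 a3 a4 b35 b36
Rows 1 and 2 agree on Origin; apply Origin→Aircraft, Pilot and equate their Aircraft, Pilot entries.
Rows 1 and 2 agree on Capacity; apply Capacity→Gate and equate their Gate entries.
Rows 1 and 2 agree on Aircraft, Gate, Capacity; apply Aircraft, Gate, Capacity→DepTime and equate their DepTime entries.
Rows 1 and 3 agree on DepTime; apply DepTime→Origin and equate their Origin entries.
Rows 1 and 3 agree on Origin; apply Origin→Aircraft, Pilot and equate their Aircraft, Pilot entries.
Rows 1 and 3 agree on Pilot; apply Pilot→Capacity and equate their Capacity entries.
Row 1 is now all distinguished symbols — the join is lossless.

Yes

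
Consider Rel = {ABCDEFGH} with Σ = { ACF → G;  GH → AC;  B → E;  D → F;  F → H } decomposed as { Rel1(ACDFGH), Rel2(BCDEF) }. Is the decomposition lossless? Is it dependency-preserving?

lossy but dependency-preserving

Lossless test: (CDF)⁺ = {CDFH}, which is a superkey of neither fragment — lossy.
Dependency preservation: every FD's attributes lie within a single fragment, so each can be enforced locally — preserved.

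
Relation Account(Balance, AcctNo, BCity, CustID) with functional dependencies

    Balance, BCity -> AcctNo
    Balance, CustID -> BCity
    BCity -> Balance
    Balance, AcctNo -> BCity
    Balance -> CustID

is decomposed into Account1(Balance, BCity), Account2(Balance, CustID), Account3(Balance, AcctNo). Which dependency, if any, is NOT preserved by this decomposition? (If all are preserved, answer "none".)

Balance, BCity → AcctNo: restricted closure across fragments reaches AcctNo.
Balance, CustID → BCity: restricted closure across fragments reaches BCity.
BCity → Balance lies within Account1.
Balance, AcctNo → BCity: restricted closure across fragments reaches BCity.
Balance → CustID lies within Account2.
Every dependency is enforceable on the fragments, so the decomposition is dependency-preserving.

none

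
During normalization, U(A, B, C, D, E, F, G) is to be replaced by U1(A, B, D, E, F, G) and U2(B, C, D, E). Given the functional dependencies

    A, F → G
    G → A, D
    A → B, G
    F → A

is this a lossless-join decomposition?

Common attributes: U1 ∩ U2 = {B, D, E}.
No dependency enlarges {B, D, E}, so (B, D, E)⁺ = {B, D, E}.
The closure contains neither all of U1 = {A, B, D, E, F, G} nor all of U2 = {B, C, D, E}, so the common attributes are not a superkey of either fragment. The join is lossy.

No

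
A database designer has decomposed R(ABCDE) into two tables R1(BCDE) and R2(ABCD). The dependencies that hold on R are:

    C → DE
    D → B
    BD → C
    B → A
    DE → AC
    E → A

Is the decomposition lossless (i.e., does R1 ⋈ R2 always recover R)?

Yes

Common attributes: R1 ∩ R2 = {BCD}.
Closure of {BCD}: C → DE applies, adding E; B → A applies, adding A. So (BCD)⁺ = {ABCDE}.
This closure contains every attribute of R1, so R1 ∩ R2 → R1. The join is lossless.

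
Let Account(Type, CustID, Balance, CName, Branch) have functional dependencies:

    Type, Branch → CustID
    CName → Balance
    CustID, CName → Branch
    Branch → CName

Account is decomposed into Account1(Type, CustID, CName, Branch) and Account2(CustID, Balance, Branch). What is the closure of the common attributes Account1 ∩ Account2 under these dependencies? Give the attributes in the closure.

CustID, Balance, CName, Branch

Account1 ∩ Account2 = {CustID, Branch}.
Branch → CName applies, adding CName
CName → Balance applies, adding Balance
Closure: {CustID, Balance, CName, Branch}.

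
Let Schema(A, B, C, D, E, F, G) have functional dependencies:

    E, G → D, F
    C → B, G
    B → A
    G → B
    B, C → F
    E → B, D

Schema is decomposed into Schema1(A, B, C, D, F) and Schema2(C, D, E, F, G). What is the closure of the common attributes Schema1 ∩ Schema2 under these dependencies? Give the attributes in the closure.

Schema1 ∩ Schema2 = {C, D, F}.
C → B, G applies, adding B, G
B → A applies, adding A
Closure: {A, B, C, D, F, G}.

A, B, C, D, F, G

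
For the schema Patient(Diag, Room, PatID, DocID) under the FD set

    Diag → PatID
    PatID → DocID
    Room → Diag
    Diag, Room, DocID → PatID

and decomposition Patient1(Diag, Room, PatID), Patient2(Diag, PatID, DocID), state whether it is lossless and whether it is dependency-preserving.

lossless and dependency-preserving

Lossless test: (Diag, PatID)⁺ = {Diag, PatID, DocID}, which contains all of one fragment — lossless.
Dependency preservation: Diag, Room, DocID → PatID is not contained in any single fragment, but the restricted closure of its left-hand side across the fragments still reaches the right-hand side; the remaining FDs each lie inside some fragment. All dependencies are preserved.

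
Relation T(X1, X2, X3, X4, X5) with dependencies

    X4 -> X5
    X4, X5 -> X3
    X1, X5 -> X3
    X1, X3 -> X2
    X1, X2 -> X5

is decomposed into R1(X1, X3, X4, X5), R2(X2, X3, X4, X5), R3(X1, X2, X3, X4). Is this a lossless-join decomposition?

Yes

Chase test. Columns are X1, X2, X3, X4, X5; row i has aⱼ where attribute j ∈ Ri, else bᵢⱼ.
Initial tableau (one row per fragment):
  row 1: a1 b12 a3 a4 a5
  row 2: b21 a2 a3 a4 a5
  row 3: a1 a2 a3 a4 b35
Rows 1 and 3 agree on X4; apply X4→X5 and equate their X5 entries.
Rows 1 and 3 agree on X1, X3; apply X1, X3→X2 and equate their X2 entries.
Row 1 is now all distinguished symbols — the join is lossless.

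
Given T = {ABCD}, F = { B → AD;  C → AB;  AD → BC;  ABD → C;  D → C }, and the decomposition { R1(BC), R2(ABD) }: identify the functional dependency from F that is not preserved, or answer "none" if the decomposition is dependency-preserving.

none

B → AD lies within R2.
C → AB: restricted closure across fragments reaches AB.
AD → BC: restricted closure across fragments reaches BC.
ABD → C: restricted closure across fragments reaches C.
D → C: restricted closure across fragments reaches C.
Every dependency is enforceable on the fragments, so the decomposition is dependency-preserving.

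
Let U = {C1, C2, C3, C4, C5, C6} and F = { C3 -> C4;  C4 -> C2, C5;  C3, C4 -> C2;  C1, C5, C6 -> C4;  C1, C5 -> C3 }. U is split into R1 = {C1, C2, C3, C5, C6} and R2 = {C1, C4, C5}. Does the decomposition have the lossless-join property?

Yes

Common attributes: R1 ∩ R2 = {C1, C5}.
Closure of {C1, C5}: C1, C5 → C3 applies, adding C3; C3 → C4 applies, adding C4; C4 → C2, C5 applies, adding C2. So (C1, C5)⁺ = {C1, C2, C3, C4, C5}.
This closure contains every attribute of R2, so R1 ∩ R2 → R2. The join is lossless.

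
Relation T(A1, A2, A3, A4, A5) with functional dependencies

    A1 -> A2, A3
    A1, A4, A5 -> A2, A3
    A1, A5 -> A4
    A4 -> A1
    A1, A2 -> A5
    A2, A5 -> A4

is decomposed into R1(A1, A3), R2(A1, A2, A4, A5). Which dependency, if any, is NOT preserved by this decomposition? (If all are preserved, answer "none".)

A1 → A2, A3: restricted closure across fragments reaches A2, A3.
A1, A4, A5 → A2, A3: restricted closure across fragments reaches A2, A3.
A1, A5 → A4 lies within R2.
A4 → A1 lies within R2.
A1, A2 → A5 lies within R2.
A2, A5 → A4 lies within R2.
Every dependency is enforceable on the fragments, so the decomposition is dependency-preserving.

none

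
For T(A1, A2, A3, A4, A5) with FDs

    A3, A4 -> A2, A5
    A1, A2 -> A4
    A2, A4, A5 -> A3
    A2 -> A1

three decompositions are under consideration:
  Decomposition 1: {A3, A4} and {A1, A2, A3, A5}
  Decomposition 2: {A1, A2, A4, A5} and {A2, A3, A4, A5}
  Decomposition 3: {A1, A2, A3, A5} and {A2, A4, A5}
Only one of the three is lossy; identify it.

Decomposition 1

Decomposition 1: common = {A3}, closure = {A3} → lossy.
Decomposition 2: common = {A2, A4, A5}, closure = {A1, A2, A3, A4, A5} → lossless.
Decomposition 3: common = {A2, A5}, closure = {A1, A2, A3, A4, A5} → lossless.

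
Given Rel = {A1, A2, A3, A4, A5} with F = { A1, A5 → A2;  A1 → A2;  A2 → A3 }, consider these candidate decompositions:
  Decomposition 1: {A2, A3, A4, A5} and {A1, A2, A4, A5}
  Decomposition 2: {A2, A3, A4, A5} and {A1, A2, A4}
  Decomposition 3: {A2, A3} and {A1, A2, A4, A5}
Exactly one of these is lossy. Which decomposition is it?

Decomposition 2

Decomposition 1: common = {A2, A4, A5}, closure = {A2, A3, A4, A5} → lossless.
Decomposition 2: common = {A2, A4}, closure = {A2, A3, A4} → lossy.
Decomposition 3: common = {A2}, closure = {A2, A3} → lossless.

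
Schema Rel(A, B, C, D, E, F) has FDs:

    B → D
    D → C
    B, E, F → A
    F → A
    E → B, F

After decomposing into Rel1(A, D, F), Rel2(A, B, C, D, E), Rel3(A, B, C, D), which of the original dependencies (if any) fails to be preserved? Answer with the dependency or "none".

Check E → B, F: no single fragment contains all of {B, E, F}, and the restricted closure of {E} across the fragments never reaches {B, F}.
B → D is preserved.
D → C is preserved.
B, E, F → A is preserved.
F → A is preserved.

E → B, F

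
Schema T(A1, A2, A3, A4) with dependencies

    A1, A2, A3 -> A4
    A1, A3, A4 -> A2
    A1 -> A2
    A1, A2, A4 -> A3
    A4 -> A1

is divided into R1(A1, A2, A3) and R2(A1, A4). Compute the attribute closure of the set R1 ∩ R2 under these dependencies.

A1, A2

R1 ∩ R2 = {A1}.
A1 → A2 applies, adding A2
Closure: {A1, A2}.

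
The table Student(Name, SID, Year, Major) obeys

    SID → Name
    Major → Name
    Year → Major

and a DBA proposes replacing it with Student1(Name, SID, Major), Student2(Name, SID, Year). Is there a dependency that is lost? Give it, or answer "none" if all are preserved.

Check Year → Major: no single fragment contains all of {Year, Major}, and the restricted closure of {Year} across the fragments never reaches {Major}.
SID → Name is preserved.
Major → Name is preserved.

Year → Major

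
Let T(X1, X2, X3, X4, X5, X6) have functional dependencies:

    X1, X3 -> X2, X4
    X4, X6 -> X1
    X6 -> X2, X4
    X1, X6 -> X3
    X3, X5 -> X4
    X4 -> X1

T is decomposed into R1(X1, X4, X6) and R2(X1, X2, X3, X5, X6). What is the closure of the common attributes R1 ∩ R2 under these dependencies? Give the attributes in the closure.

X1, X2, X3, X4, X6

R1 ∩ R2 = {X1, X6}.
X6 → X2, X4 applies, adding X2, X4
X1, X6 → X3 applies, adding X3
Closure: {X1, X2, X3, X4, X6}.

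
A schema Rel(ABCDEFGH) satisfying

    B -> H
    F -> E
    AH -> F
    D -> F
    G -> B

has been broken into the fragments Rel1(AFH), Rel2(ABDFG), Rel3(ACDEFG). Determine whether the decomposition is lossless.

Chase test. Columns are ABCDEFGH; row i has aⱼ where attribute j ∈ Reli, else bᵢⱼ.
Initial tableau (one row per fragment):
  row 1: a1 b12 b13 b14 b15 a6 b17 a8
  row 2: a1 a2 b23 a4 b25 a6 a7 b28
  row 3: a1 b32 a3 a4 a5 a6 a7 b38
Rows 1 and 2 agree on F; apply F→E and equate their E entries.
Rows 1 and 3 agree on F; apply F→E and equate their E entries.
Rows 2 and 3 agree on G; apply G→B and equate their B entries.
Rows 2 and 3 agree on B; apply B→H and equate their H entries.
No row becomes fully distinguished — the join is lossy.

No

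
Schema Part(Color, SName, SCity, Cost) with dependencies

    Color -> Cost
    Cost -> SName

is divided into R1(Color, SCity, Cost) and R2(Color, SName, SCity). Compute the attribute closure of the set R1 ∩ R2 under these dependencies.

R1 ∩ R2 = {Color, SCity}.
Color → Cost applies, adding Cost
Cost → SName applies, adding SName
Closure: {Color, SName, SCity, Cost}.

Color, SName, SCity, Cost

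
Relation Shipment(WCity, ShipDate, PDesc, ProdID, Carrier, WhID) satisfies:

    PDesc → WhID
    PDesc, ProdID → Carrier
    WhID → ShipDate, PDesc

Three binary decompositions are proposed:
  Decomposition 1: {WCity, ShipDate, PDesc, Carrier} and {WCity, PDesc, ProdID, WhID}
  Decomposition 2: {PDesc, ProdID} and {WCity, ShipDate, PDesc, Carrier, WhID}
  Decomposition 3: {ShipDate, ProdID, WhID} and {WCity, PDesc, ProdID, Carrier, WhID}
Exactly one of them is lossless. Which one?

Decomposition 1: common = {WCity, PDesc}, closure = {WCity, ShipDate, PDesc, WhID} → lossy.
Decomposition 2: common = {PDesc}, closure = {ShipDate, PDesc, WhID} → lossy.
Decomposition 3: common = {ProdID, WhID}, closure = {ShipDate, PDesc, ProdID, Carrier, WhID} → lossless.

Decomposition 3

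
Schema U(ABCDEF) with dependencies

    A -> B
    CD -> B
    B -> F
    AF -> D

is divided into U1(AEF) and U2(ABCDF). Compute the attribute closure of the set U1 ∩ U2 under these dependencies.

U1 ∩ U2 = {AF}.
A → B applies, adding B
AF → D applies, adding D
Closure: {ABDF}.

ABDF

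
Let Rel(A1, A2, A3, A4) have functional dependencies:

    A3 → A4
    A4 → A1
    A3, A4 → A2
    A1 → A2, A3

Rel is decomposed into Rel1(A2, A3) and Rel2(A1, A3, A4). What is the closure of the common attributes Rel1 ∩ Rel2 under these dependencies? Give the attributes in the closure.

Rel1 ∩ Rel2 = {A3}.
A3 → A4 applies, adding A4
A4 → A1 applies, adding A1
A3, A4 → A2 applies, adding A2
Closure: {A1, A2, A3, A4}.

A1, A2, A3, A4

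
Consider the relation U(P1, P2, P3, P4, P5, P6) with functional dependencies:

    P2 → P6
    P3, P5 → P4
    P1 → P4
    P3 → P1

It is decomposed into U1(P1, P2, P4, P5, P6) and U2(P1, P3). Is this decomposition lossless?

No

Common attributes: U1 ∩ U2 = {P1}.
Closure of {P1}: P1 → P4 applies, adding P4. So (P1)⁺ = {P1, P4}.
The closure contains neither all of U1 = {P1, P2, P4, P5, P6} nor all of U2 = {P1, P3}, so the common attributes are not a superkey of either fragment. The join is lossy.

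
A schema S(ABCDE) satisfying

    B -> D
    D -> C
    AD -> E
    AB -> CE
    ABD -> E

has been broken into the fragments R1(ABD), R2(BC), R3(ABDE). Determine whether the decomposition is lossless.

Chase test. Columns are ABCDE; row i has aⱼ where attribute j ∈ Ri, else bᵢⱼ.
Initial tableau (one row per fragment):
  row 1: a1 a2 b13 a4 b15
  row 2: b21 a2 a3 b24 b25
  row 3: a1 a2 b33 a4 a5
Rows 1 and 2 agree on B; apply B→D and equate their D entries.
Rows 1 and 2 agree on D; apply D→C and equate their C entries.
Rows 1 and 3 agree on D; apply D→C and equate their C entries.
Rows 1 and 3 agree on AD; apply AD→E and equate their E entries.
Row 1 is now all distinguished symbols — the join is lossless.

Yes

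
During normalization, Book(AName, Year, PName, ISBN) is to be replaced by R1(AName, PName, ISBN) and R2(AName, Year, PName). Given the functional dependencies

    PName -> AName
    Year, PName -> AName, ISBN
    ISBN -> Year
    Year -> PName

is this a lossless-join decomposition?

Common attributes: R1 ∩ R2 = {AName, PName}.
No dependency enlarges {AName, PName}, so (AName, PName)⁺ = {AName, PName}.
The closure contains neither all of R1 = {AName, PName, ISBN} nor all of R2 = {AName, Year, PName}, so the common attributes are not a superkey of either fragment. The join is lossy.

No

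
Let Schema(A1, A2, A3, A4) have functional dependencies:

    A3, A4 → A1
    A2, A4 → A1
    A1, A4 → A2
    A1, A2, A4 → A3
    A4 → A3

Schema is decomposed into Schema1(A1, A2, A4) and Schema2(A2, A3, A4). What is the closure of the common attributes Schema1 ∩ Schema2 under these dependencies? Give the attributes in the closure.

A1, A2, A3, A4

Schema1 ∩ Schema2 = {A2, A4}.
A2, A4 → A1 applies, adding A1
A1, A2, A4 → A3 applies, adding A3
Closure: {A1, A2, A3, A4}.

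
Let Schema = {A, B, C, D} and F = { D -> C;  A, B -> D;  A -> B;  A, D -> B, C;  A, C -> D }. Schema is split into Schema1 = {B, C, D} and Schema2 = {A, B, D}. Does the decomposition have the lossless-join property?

Common attributes: Schema1 ∩ Schema2 = {B, D}.
Closure of {B, D}: D → C applies, adding C. So (B, D)⁺ = {B, C, D}.
This closure contains every attribute of Schema1, so Schema1 ∩ Schema2 → Schema1. The join is lossless.

Yes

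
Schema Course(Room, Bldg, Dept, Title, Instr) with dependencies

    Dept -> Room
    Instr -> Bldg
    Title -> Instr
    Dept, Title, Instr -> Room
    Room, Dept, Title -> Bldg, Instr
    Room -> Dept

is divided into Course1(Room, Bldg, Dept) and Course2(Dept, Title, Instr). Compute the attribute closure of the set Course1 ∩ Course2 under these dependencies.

Course1 ∩ Course2 = {Dept}.
Dept → Room applies, adding Room
Closure: {Room, Dept}.

Room, Dept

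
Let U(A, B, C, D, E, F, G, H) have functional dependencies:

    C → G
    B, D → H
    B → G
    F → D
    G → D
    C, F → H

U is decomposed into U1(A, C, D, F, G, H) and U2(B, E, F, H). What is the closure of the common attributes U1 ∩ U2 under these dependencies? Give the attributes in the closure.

U1 ∩ U2 = {F, H}.
F → D applies, adding D
Closure: {D, F, H}.

D, F, H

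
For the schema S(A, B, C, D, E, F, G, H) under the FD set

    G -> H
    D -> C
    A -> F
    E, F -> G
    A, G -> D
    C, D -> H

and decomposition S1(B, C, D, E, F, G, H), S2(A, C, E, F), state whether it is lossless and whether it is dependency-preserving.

Lossless test: (C, E, F)⁺ = {C, E, F, G, H}, which is a superkey of neither fragment — lossy.
Dependency preservation: the restricted closure of {A, G} across the fragments never reaches {D}, so A, G → D cannot be enforced without a join — not preserved.

lossy and not dependency-preserving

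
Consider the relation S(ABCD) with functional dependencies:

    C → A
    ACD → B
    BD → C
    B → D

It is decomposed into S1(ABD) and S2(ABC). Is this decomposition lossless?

Common attributes: S1 ∩ S2 = {AB}.
Closure of {AB}: B → D applies, adding D; BD → C applies, adding C. So (AB)⁺ = {ABCD}.
This closure contains every attribute of S1, so S1 ∩ S2 → S1. The join is lossless.

Yes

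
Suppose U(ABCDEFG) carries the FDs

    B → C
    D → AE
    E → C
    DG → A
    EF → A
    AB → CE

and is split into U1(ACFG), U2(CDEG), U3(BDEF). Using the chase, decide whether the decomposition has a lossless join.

Chase test. Columns are ABCDEFG; row i has aⱼ where attribute j ∈ Ui, else bᵢⱼ.
Initial tableau (one row per fragment):
  row 1: a1 b12 a3 b14 b15 a6 a7
  row 2: b21 b22 a3 a4 a5 b26 a7
  row 3: b31 a2 b33 a4 a5 a6 b37
Rows 2 and 3 agree on D; apply D→AE and equate their AE entries.
Rows 2 and 3 agree on E; apply E→C and equate their C entries.
No row becomes fully distinguished — the join is lossy.

No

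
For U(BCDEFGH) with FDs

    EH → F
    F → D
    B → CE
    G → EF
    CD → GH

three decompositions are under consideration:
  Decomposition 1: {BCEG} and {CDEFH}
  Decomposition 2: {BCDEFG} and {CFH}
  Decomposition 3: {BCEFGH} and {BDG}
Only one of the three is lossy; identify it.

Decomposition 1

Decomposition 1: common = {CE}, closure = {CE} → lossy.
Decomposition 2: common = {CF}, closure = {CDEFGH} → lossless.
Decomposition 3: common = {BG}, closure = {BCDEFGH} → lossless.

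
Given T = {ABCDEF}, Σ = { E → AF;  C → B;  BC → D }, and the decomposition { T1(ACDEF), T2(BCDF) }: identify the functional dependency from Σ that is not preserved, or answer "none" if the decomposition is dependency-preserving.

E → AF lies within T1.
C → B lies within T2.
BC → D lies within T2.
Every dependency is enforceable on the fragments, so the decomposition is dependency-preserving.

none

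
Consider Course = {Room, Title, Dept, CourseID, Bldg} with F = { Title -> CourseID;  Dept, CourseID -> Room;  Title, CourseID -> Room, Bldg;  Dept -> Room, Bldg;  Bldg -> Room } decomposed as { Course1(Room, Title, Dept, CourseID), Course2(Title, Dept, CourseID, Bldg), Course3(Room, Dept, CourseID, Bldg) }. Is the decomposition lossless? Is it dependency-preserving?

lossless and dependency-preserving

Lossless test (chase): Rows 1 and 2 agree on Dept, CourseID; apply Dept, CourseID→Room and equate their Room entries. Rows 1 and 2 agree on Title, CourseID; apply Title, CourseID→Room, Bldg and equate their Room, Bldg entries. Row 1 is now all distinguished symbols — the join is lossless.
Dependency preservation: Title, CourseID → Room, Bldg is not contained in any single fragment, but the restricted closure of its left-hand side across the fragments still reaches the right-hand side; the remaining FDs each lie inside some fragment. All dependencies are preserved.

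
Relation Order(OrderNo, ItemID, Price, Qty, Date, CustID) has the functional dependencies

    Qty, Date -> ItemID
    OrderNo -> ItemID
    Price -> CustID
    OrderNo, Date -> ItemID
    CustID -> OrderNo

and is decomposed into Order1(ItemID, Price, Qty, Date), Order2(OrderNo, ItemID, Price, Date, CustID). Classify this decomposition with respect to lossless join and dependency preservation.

lossless and dependency-preserving

Lossless test: (ItemID, Price, Date)⁺ = {OrderNo, ItemID, Price, Date, CustID}, which contains all of one fragment — lossless.
Dependency preservation: every FD's attributes lie within a single fragment, so each can be enforced locally — preserved.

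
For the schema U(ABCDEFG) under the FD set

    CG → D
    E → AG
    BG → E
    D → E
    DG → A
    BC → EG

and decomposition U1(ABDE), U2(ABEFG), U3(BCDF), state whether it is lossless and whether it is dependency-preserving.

Lossless test (chase): Rows 1 and 2 agree on E; apply E→AG and equate their AG entries. Rows 1 and 3 agree on D; apply D→E and equate their E entries. Rows 1 and 3 agree on E; apply E→AG and equate their AG entries. Row 3 is now all distinguished symbols — the join is lossless.
Dependency preservation: the restricted closure of {CG} across the fragments never reaches {D}, so CG → D cannot be enforced without a join — not preserved.

lossless but not dependency-preserving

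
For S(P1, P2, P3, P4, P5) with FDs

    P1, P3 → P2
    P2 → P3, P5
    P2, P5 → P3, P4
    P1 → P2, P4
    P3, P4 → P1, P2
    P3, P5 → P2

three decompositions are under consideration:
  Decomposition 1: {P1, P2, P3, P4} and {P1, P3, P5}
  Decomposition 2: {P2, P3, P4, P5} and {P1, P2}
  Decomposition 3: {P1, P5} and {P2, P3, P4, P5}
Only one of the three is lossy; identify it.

Decomposition 3

Decomposition 1: common = {P1, P3}, closure = {P1, P2, P3, P4, P5} → lossless.
Decomposition 2: common = {P2}, closure = {P1, P2, P3, P4, P5} → lossless.
Decomposition 3: common = {P5}, closure = {P5} → lossy.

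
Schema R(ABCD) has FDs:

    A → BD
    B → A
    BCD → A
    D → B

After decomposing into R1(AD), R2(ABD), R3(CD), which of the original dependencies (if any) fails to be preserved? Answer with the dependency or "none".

none

A → BD lies within R2.
B → A lies within R2.
BCD → A: restricted closure across fragments reaches A.
D → B lies within R2.
Every dependency is enforceable on the fragments, so the decomposition is dependency-preserving.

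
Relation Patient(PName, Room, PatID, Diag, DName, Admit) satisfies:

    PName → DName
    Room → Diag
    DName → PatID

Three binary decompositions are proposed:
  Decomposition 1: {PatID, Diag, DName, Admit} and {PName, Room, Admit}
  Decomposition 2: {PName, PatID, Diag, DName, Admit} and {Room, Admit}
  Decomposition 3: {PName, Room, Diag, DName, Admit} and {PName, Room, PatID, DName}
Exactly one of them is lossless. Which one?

Decomposition 1: common = {Admit}, closure = {Admit} → lossy.
Decomposition 2: common = {Admit}, closure = {Admit} → lossy.
Decomposition 3: common = {PName, Room, DName}, closure = {PName, Room, PatID, Diag, DName} → lossless.

Decomposition 3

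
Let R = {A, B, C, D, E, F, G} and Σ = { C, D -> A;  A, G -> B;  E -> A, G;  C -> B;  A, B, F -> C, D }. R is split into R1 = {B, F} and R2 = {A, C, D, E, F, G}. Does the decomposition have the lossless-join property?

No

Common attributes: R1 ∩ R2 = {F}.
No dependency enlarges {F}, so (F)⁺ = {F}.
The closure contains neither all of R1 = {B, F} nor all of R2 = {A, C, D, E, F, G}, so the common attributes are not a superkey of either fragment. The join is lossy.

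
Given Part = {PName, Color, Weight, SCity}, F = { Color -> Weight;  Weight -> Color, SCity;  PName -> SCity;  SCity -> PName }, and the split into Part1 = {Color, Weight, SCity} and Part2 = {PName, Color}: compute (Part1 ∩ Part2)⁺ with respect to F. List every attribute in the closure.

Part1 ∩ Part2 = {Color}.
Color → Weight applies, adding Weight
Weight → Color, SCity applies, adding SCity
SCity → PName applies, adding PName
Closure: {PName, Color, Weight, SCity}.

PName, Color, Weight, SCity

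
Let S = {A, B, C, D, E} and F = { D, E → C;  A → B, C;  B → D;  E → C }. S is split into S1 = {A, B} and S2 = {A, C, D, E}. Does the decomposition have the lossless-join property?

Yes

Common attributes: S1 ∩ S2 = {A}.
Closure of {A}: A → B, C applies, adding B, C; B → D applies, adding D. So (A)⁺ = {A, B, C, D}.
This closure contains every attribute of S1, so S1 ∩ S2 → S1. The join is lossless.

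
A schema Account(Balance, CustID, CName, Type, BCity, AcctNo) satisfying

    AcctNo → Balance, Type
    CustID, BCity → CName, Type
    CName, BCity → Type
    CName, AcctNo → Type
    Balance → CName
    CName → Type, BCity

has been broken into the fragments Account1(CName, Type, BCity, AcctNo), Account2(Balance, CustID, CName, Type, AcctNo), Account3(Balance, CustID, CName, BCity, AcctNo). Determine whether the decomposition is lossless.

Yes

Chase test. Columns are Balance, CustID, CName, Type, BCity, AcctNo; row i has aⱼ where attribute j ∈ Accounti, else bᵢⱼ.
Initial tableau (one row per fragment):
  row 1: b11 b12 a3 a4 a5 a6
  row 2: a1 a2 a3 a4 b25 a6
  row 3: a1 a2 a3 b34 a5 a6
Rows 1 and 2 agree on AcctNo; apply AcctNo→Balance, Type and equate their Balance, Type entries.
Rows 1 and 3 agree on AcctNo; apply AcctNo→Balance, Type and equate their Balance, Type entries.
Rows 1 and 2 agree on CName; apply CName→Type, BCity and equate their Type, BCity entries.
Row 2 is now all distinguished symbols — the join is lossless.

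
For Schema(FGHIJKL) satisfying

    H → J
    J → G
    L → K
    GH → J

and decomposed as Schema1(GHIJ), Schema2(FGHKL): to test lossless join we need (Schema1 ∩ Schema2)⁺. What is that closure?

Schema1 ∩ Schema2 = {GH}.
H → J applies, adding J
Closure: {GHJ}.

GHJ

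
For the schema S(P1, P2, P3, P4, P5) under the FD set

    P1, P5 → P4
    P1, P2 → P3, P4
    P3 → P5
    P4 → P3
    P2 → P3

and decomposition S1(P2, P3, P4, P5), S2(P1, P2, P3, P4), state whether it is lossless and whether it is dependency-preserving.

Lossless test: (P2, P3, P4)⁺ = {P2, P3, P4, P5}, which contains all of one fragment — lossless.
Dependency preservation: the restricted closure of {P1, P5} across the fragments never reaches {P4}, so P1, P5 → P4 cannot be enforced without a join — not preserved.

lossless but not dependency-preserving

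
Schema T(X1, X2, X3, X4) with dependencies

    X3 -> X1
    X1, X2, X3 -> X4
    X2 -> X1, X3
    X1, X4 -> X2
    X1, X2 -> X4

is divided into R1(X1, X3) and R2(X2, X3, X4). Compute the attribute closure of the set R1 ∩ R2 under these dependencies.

R1 ∩ R2 = {X3}.
X3 → X1 applies, adding X1
Closure: {X1, X3}.

X1, X3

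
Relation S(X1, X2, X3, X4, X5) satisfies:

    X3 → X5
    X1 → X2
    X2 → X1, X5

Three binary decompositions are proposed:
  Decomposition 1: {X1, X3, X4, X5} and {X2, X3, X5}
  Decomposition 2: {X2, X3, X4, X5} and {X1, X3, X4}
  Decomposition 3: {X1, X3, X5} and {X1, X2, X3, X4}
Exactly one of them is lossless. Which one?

Decomposition 1: common = {X3, X5}, closure = {X3, X5} → lossy.
Decomposition 2: common = {X3, X4}, closure = {X3, X4, X5} → lossy.
Decomposition 3: common = {X1, X3}, closure = {X1, X2, X3, X5} → lossless.

Decomposition 3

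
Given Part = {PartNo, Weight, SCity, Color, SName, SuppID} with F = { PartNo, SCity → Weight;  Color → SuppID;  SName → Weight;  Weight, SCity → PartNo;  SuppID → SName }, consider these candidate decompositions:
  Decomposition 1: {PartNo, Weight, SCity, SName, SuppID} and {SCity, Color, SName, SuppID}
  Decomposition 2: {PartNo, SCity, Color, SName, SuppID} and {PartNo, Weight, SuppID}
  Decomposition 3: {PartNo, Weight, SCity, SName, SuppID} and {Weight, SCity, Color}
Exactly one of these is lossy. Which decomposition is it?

Decomposition 1: common = {SCity, SName, SuppID}, closure = {PartNo, Weight, SCity, SName, SuppID} → lossless.
Decomposition 2: common = {PartNo, SuppID}, closure = {PartNo, Weight, SName, SuppID} → lossless.
Decomposition 3: common = {Weight, SCity}, closure = {PartNo, Weight, SCity} → lossy.

Decomposition 3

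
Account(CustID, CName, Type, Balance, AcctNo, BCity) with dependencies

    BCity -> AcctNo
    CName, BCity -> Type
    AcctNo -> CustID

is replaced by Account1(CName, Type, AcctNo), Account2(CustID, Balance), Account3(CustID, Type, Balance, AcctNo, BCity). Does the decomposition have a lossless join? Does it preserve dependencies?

Lossless test (chase): Rows 1 and 3 agree on AcctNo; apply AcctNo→CustID and equate their CustID entries. No row becomes fully distinguished — the join is lossy.
Dependency preservation: the restricted closure of {CName, BCity} across the fragments never reaches {Type}, so CName, BCity → Type cannot be enforced without a join — not preserved.

lossy and not dependency-preserving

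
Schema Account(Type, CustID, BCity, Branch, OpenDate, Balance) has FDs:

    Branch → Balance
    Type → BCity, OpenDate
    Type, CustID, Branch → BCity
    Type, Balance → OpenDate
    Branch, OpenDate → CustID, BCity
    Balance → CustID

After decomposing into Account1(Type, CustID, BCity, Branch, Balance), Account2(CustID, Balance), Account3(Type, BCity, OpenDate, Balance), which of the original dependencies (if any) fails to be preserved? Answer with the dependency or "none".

Check Branch, OpenDate → CustID, BCity: no single fragment contains all of {CustID, BCity, Branch, OpenDate}, and the restricted closure of {Branch, OpenDate} across the fragments never reaches {CustID, BCity}.
Branch → Balance is preserved.
Type → BCity, OpenDate is preserved.
Type, CustID, Branch → BCity is preserved.
Type, Balance → OpenDate is preserved.
Balance → CustID is preserved.

Branch, OpenDate → CustID, BCity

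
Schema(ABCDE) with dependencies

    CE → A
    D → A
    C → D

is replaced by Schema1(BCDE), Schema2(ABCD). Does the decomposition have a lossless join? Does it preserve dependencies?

lossless and dependency-preserving

Lossless test: (BCD)⁺ = {ABCD}, which contains all of one fragment — lossless.
Dependency preservation: CE → A is not contained in any single fragment, but the restricted closure of its left-hand side across the fragments still reaches the right-hand side; the remaining FDs each lie inside some fragment. All dependencies are preserved.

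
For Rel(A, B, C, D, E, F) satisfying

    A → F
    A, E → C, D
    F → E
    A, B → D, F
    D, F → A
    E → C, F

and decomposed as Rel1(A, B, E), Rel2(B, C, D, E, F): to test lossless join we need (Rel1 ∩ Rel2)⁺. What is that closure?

B, C, E, F

Rel1 ∩ Rel2 = {B, E}.
E → C, F applies, adding C, F
Closure: {B, C, E, F}.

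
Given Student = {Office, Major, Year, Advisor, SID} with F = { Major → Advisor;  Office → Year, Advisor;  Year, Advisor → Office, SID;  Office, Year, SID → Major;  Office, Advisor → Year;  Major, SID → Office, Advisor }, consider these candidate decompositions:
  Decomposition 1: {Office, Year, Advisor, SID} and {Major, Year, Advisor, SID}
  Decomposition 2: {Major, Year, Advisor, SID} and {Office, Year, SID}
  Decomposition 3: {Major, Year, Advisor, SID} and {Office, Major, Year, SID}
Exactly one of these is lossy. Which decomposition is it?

Decomposition 1: common = {Year, Advisor, SID}, closure = {Office, Major, Year, Advisor, SID} → lossless.
Decomposition 2: common = {Year, SID}, closure = {Year, SID} → lossy.
Decomposition 3: common = {Major, Year, SID}, closure = {Office, Major, Year, Advisor, SID} → lossless.

Decomposition 2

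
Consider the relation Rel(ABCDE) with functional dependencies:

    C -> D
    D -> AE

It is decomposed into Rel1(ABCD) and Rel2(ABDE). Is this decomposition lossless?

Yes

Common attributes: Rel1 ∩ Rel2 = {ABD}.
Closure of {ABD}: D → AE applies, adding E. So (ABD)⁺ = {ABDE}.
This closure contains every attribute of Rel2, so Rel1 ∩ Rel2 → Rel2. The join is lossless.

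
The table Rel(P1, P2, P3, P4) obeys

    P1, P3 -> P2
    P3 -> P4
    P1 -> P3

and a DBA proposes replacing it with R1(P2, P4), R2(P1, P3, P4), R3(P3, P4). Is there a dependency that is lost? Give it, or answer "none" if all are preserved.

P1, P3 -> P2

Check P1, P3 → P2: no single fragment contains all of {P1, P2, P3}, and the restricted closure of {P1, P3} across the fragments never reaches {P2}.
P3 → P4 is preserved.
P1 → P3 is preserved.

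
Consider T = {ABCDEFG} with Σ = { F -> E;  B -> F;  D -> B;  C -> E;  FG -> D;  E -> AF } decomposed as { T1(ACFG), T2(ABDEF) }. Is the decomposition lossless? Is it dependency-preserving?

lossy and not dependency-preserving

Lossless test: (AF)⁺ = {AEF}, which is a superkey of neither fragment — lossy.
Dependency preservation: the restricted closure of {FG} across the fragments never reaches {D}, so FG → D cannot be enforced without a join — not preserved.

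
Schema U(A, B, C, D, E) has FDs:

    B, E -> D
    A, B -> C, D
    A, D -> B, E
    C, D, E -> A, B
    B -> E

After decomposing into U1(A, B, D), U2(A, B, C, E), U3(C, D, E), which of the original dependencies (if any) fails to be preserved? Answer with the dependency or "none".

C, D, E -> A, B

Check C, D, E → A, B: no single fragment contains all of {A, B, C, D, E}, and the restricted closure of {C, D, E} across the fragments never reaches {A, B}.
B, E → D is preserved.
A, B → C, D is preserved.
A, D → B, E is preserved.
B → E is preserved.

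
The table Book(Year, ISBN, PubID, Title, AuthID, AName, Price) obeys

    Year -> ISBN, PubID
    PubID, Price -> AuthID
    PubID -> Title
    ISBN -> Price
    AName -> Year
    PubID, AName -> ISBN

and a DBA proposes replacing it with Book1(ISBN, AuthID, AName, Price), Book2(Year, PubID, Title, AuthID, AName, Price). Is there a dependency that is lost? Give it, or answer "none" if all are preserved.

Year -> ISBN, PubID

Check Year → ISBN, PubID: no single fragment contains all of {Year, ISBN, PubID}, and the restricted closure of {Year} across the fragments never reaches {ISBN, PubID}.
PubID, Price → AuthID is preserved.
PubID → Title is preserved.
ISBN → Price is preserved.
AName → Year is preserved.
PubID, AName → ISBN is preserved.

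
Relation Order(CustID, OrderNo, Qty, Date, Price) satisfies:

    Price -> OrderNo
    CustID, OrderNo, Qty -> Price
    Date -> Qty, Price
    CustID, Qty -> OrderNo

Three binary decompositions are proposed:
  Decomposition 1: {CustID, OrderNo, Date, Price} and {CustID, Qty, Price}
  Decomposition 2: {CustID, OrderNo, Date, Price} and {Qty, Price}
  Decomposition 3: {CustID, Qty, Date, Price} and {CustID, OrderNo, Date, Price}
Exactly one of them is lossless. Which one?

Decomposition 3

Decomposition 1: common = {CustID, Price}, closure = {CustID, OrderNo, Price} → lossy.
Decomposition 2: common = {Price}, closure = {OrderNo, Price} → lossy.
Decomposition 3: common = {CustID, Date, Price}, closure = {CustID, OrderNo, Qty, Date, Price} → lossless.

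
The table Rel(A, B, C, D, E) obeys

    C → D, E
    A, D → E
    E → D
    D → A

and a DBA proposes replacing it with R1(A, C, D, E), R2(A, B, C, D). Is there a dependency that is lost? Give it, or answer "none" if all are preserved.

C → D, E lies within R1.
A, D → E lies within R1.
E → D lies within R1.
D → A lies within R1.
Every dependency is enforceable on the fragments, so the decomposition is dependency-preserving.

none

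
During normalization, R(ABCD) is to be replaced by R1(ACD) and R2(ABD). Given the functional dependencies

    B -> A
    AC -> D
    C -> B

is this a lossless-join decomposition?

Common attributes: R1 ∩ R2 = {AD}.
No dependency enlarges {AD}, so (AD)⁺ = {AD}.
The closure contains neither all of R1 = {ACD} nor all of R2 = {ABD}, so the common attributes are not a superkey of either fragment. The join is lossy.

No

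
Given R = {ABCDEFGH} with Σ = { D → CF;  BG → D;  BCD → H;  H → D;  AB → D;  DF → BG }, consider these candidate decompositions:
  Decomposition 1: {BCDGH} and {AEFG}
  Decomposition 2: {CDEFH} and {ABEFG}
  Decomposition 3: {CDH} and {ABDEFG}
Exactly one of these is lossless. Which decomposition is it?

Decomposition 1: common = {G}, closure = {G} → lossy.
Decomposition 2: common = {EF}, closure = {EF} → lossy.
Decomposition 3: common = {D}, closure = {BCDFGH} → lossless.

Decomposition 3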